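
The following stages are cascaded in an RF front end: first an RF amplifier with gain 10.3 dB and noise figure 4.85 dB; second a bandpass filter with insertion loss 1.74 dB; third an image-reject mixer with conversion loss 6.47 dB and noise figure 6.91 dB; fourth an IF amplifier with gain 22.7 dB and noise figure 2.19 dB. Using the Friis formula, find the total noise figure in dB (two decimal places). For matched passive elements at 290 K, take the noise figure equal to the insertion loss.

6.08 dB

Convert to linear (a loss of L dB is a gain of −L dB): F_i = 10^(NF_i/10), G_i = 10^(G_i,dB/10)
  Stage 1: F_1 = 10^(4.85/10) = 3.055, G_1 = 10^(10.3/10) = 10.72
  Stage 2: F_2 = 10^(1.74/10) = 1.493, G_2 = 10^(−1.74/10) = 0.6699
  Stage 3: F_3 = 10^(6.91/10) = 4.909, G_3 = 10^(−6.47/10) = 0.2254
  Stage 4: F_4 = 10^(2.19/10) = 1.656, G_4 = 10^(22.7/10) = 186.2
Friis cascade:
  F = 3.055 + (1.493 − 1)/10.72 + (4.909 − 1)/7.178 + (1.656 − 1)/1.618 = 4.051
NF = 10 log₁₀(4.051) = 6.08 dB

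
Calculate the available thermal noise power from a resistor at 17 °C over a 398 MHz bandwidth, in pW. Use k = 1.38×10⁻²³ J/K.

T = 17 °C + 273.15 = 290.15 K
P_n = kTB = 1.38×10⁻²³ × 290.15 × 3.98×10⁸ = 1.59×10⁻¹² W = 1.59 pW

1.59 pW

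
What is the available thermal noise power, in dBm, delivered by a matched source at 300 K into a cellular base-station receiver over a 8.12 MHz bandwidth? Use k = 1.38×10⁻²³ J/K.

P_n = kTB = 1.38×10⁻²³ × 300 × 8.12×10⁶ = 3.36×10⁻¹⁴ W
In dBm: 10 log₁₀(3.36×10⁻¹⁴ / 10⁻³) = −104.7 dBm

−104.7 dBm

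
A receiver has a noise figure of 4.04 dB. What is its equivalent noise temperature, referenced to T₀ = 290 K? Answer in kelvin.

F = 10^(4.04/10) = 2.53513
T_e = (F − 1)·T₀ = (2.53513 − 1) × 290 = 445 K

445 K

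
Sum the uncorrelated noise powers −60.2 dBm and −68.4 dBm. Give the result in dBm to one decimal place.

−59.6 dBm

Convert to linear, add, convert back:
P₁ = 9.55×10⁻¹⁰ W, P₂ = 1.45×10⁻¹⁰ W
P_tot = 1.10×10⁻⁹ W → 10 log₁₀(P_tot / 10⁻³) = −59.6 dBm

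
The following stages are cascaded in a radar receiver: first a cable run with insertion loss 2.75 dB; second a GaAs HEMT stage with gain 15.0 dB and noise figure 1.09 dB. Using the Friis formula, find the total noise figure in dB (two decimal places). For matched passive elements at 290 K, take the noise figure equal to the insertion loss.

3.84 dB

Convert to linear (a loss of L dB is a gain of −L dB): F_i = 10^(NF_i/10), G_i = 10^(G_i,dB/10)
  Stage 1: F_1 = 10^(2.75/10) = 1.884, G_1 = 10^(−2.75/10) = 0.5309
  Stage 2: F_2 = 10^(1.09/10) = 1.285, G_2 = 10^(15.0/10) = 31.62
Friis cascade:
  F = 1.884 + (1.285 − 1)/0.5309 = 2.421
NF = 10 log₁₀(2.421) = 3.84 dB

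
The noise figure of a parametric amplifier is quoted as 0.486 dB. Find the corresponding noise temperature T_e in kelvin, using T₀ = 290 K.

34.3 K

F = 10^(0.486/10) = 1.11841
T_e = (F − 1)·T₀ = (1.11841 − 1) × 290 = 34.3 K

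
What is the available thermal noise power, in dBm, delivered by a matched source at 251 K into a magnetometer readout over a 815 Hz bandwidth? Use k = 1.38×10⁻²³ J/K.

P_n = kTB = 1.38×10⁻²³ × 251 × 8.15×10² = 2.82×10⁻¹⁸ W
In dBm: 10 log₁₀(2.82×10⁻¹⁸ / 10⁻³) = −145.5 dBm

−145.5 dBm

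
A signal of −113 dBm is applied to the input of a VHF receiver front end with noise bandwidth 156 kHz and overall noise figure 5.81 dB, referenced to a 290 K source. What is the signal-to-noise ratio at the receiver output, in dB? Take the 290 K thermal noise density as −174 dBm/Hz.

Noise floor: N = −174 + 10 log₁₀(B) + NF
10 log₁₀(1.56×10⁵) = 51.93 dB
N = −174 + 51.93 + 5.81 = −116.26 dBm
SNR = P_sig − N = −113 − (−116.26) = 3.26 dB → 3.3 dB

3.3 dB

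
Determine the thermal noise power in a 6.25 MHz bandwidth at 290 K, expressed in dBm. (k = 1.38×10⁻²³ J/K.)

P_n = kTB = 1.38×10⁻²³ × 290 × 6.25×10⁶ = 2.50×10⁻¹⁴ W
In dBm: 10 log₁₀(2.50×10⁻¹⁴ / 10⁻³) = −106.0 dBm

−106.0 dBm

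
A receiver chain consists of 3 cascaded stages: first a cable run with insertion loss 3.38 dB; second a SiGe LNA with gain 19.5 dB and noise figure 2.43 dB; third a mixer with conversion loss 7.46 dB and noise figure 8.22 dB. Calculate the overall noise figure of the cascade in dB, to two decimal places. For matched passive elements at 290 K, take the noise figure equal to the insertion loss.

5.96 dB

Convert to linear (a loss of L dB is a gain of −L dB): F_i = 10^(NF_i/10), G_i = 10^(G_i,dB/10)
  Stage 1: F_1 = 10^(3.38/10) = 2.178, G_1 = 10^(−3.38/10) = 0.4592
  Stage 2: F_2 = 10^(2.43/10) = 1.750, G_2 = 10^(19.5/10) = 89.13
  Stage 3: F_3 = 10^(8.22/10) = 6.637, G_3 = 10^(−7.46/10) = 0.1795
Friis cascade:
  F = 2.178 + (1.750 − 1)/0.4592 + (6.637 − 1)/40.93 = 3.948
NF = 10 log₁₀(3.948) = 5.96 dB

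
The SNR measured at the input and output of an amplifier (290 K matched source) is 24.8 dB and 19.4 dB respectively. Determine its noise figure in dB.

NF (dB) = SNR_in(dB) − SNR_out(dB) when the source is at T₀
NF = 24.8 − 19.4 = 5.4 dB

5.4 dB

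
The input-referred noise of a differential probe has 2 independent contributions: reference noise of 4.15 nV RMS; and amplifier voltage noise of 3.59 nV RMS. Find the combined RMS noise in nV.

Uncorrelated sources add in power (mean-square): V_tot = √(ΣV_i²)
V_tot = √[(4.15×10⁻⁹)² + (3.59×10⁻⁹)²] = 5.49×10⁻⁹ V = 5.49 nV

5.49 nV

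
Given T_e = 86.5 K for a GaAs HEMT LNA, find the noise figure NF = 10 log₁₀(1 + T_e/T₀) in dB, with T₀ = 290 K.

F = 1 + T_e/T₀ = 1 + 86.5/290 = 1.29828
NF = 10 log₁₀(1.29828) = 1.13 dB

1.13 dB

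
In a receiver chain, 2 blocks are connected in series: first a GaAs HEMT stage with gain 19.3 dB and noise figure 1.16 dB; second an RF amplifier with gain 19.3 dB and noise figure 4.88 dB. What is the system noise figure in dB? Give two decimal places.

1.24 dB

Convert to linear (a loss of L dB is a gain of −L dB): F_i = 10^(NF_i/10), G_i = 10^(G_i,dB/10)
  Stage 1: F_1 = 10^(1.16/10) = 1.306, G_1 = 10^(19.3/10) = 85.11
  Stage 2: F_2 = 10^(4.88/10) = 3.076, G_2 = 10^(19.3/10) = 85.11
Friis cascade:
  F = 1.306 + (3.076 − 1)/85.11 = 1.331
NF = 10 log₁₀(1.331) = 1.24 dB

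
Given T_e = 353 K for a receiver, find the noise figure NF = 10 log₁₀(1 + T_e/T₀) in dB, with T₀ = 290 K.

3.46 dB

F = 1 + T_e/T₀ = 1 + 353/290 = 2.21724
NF = 10 log₁₀(2.21724) = 3.46 dB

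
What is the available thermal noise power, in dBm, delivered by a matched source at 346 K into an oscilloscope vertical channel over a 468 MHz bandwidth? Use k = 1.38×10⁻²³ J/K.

−86.5 dBm

P_n = kTB = 1.38×10⁻²³ × 346 × 4.68×10⁸ = 2.23×10⁻¹² W
In dBm: 10 log₁₀(2.23×10⁻¹² / 10⁻³) = −86.5 dBm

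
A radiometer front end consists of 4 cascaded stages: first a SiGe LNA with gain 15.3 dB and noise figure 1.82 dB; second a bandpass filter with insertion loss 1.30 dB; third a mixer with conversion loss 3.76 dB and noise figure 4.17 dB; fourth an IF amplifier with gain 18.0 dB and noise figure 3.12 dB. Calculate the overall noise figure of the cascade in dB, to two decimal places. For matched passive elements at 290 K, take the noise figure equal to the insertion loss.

2.29 dB

Convert to linear (a loss of L dB is a gain of −L dB): F_i = 10^(NF_i/10), G_i = 10^(G_i,dB/10)
  Stage 1: F_1 = 10^(1.82/10) = 1.521, G_1 = 10^(15.3/10) = 33.88
  Stage 2: F_2 = 10^(1.30/10) = 1.349, G_2 = 10^(−1.30/10) = 0.7413
  Stage 3: F_3 = 10^(4.17/10) = 2.612, G_3 = 10^(−3.76/10) = 0.4207
  Stage 4: F_4 = 10^(3.12/10) = 2.051, G_4 = 10^(18.0/10) = 63.10
Friis cascade:
  F = 1.521 + (1.349 − 1)/33.88 + (2.612 − 1)/25.12 + (2.051 − 1)/10.57 = 1.694
NF = 10 log₁₀(1.694) = 2.29 dB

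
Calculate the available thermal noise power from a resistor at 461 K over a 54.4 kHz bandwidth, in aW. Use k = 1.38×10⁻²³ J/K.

P_n = kTB = 1.38×10⁻²³ × 461 × 5.44×10⁴ = 3.46×10⁻¹⁶ W = 346 aW

346 aW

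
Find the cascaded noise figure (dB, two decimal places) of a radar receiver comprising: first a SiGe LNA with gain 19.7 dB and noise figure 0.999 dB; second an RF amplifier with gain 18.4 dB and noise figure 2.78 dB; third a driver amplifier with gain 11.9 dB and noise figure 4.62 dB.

Convert to linear (a loss of L dB is a gain of −L dB): F_i = 10^(NF_i/10), G_i = 10^(G_i,dB/10)
  Stage 1: F_1 = 10^(0.999/10) = 1.259, G_1 = 10^(19.7/10) = 93.33
  Stage 2: F_2 = 10^(2.78/10) = 1.897, G_2 = 10^(18.4/10) = 69.18
  Stage 3: F_3 = 10^(4.62/10) = 2.897, G_3 = 10^(11.9/10) = 15.49
Friis cascade:
  F = 1.259 + (1.897 − 1)/93.33 + (2.897 − 1)/6457 = 1.269
NF = 10 log₁₀(1.269) = 1.03 dB

1.03 dB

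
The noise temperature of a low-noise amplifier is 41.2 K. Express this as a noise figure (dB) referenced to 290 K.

0.577 dB

F = 1 + T_e/T₀ = 1 + 41.2/290 = 1.14207
NF = 10 log₁₀(1.14207) = 0.577 dB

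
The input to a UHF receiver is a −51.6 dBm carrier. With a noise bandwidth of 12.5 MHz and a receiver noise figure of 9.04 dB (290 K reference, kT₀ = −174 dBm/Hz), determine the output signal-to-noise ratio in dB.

Noise floor: N = −174 + 10 log₁₀(B) + NF
10 log₁₀(1.25×10⁷) = 70.97 dB
N = −174 + 70.97 + 9.04 = −93.99 dBm
SNR = P_sig − N = −51.6 − (−93.99) = 42.39 dB → 42.4 dB

42.4 dB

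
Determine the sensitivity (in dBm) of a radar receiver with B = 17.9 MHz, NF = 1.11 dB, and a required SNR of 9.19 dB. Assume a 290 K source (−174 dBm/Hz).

−91.2 dBm

Sensitivity = −174 + 10 log₁₀(B) + NF + SNR_min
= −174 + 72.53 + 1.11 + 9.19
= −91.17 dBm → −91.2 dBm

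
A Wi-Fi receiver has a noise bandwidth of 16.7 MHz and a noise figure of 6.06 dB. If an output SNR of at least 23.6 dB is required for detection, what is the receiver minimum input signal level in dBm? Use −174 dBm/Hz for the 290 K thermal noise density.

Sensitivity = −174 + 10 log₁₀(B) + NF + SNR_min
= −174 + 72.23 + 6.06 + 23.6
= −72.11 dBm → −72.1 dBm

−72.1 dBm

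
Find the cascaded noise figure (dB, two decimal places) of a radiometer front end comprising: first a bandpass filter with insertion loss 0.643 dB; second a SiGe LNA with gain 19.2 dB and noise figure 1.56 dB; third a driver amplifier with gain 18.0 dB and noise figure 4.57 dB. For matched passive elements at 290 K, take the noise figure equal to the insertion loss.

2.27 dB

Convert to linear (a loss of L dB is a gain of −L dB): F_i = 10^(NF_i/10), G_i = 10^(G_i,dB/10)
  Stage 1: F_1 = 10^(0.643/10) = 1.160, G_1 = 10^(−0.643/10) = 0.8624
  Stage 2: F_2 = 10^(1.56/10) = 1.432, G_2 = 10^(19.2/10) = 83.18
  Stage 3: F_3 = 10^(4.57/10) = 2.864, G_3 = 10^(18.0/10) = 63.10
Friis cascade:
  F = 1.160 + (1.432 − 1)/0.8624 + (2.864 − 1)/71.73 = 1.687
NF = 10 log₁₀(1.687) = 2.27 dB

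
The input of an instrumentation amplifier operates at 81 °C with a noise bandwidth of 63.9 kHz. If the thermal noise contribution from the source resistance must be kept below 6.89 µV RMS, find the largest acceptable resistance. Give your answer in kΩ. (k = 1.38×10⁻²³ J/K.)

38.0 kΩ

T = 81 °C + 273.15 = 354.15 K
Johnson–Nyquist: V_n = √(4kTRB) ⇒ R = V_n² / (4kTB)
4kTB = 4 × 1.38×10⁻²³ × 354.15 × 6.39×10⁴ = 1.25×10⁻¹⁵
R = (6.89×10⁻⁶)² / 1.25×10⁻¹⁵ = 3.80×10⁴ Ω = 38.0 kΩ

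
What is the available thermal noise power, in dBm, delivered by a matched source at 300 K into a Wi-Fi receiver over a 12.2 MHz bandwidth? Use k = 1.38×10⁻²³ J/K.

−103.0 dBm

P_n = kTB = 1.38×10⁻²³ × 300 × 1.22×10⁷ = 5.05×10⁻¹⁴ W
In dBm: 10 log₁₀(5.05×10⁻¹⁴ / 10⁻³) = −103.0 dBm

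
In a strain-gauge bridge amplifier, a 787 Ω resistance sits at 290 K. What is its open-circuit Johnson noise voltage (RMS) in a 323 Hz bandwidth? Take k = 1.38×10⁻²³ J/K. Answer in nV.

V_n = √(4kTRB)
4kTRB = 4 × 1.38×10⁻²³ × 290 × 7.87×10² × 3.23×10² = 4.07×10⁻¹⁵ V²
V_n = √(4.07×10⁻¹⁵) = 6.38×10⁻⁸ V = 63.8 nV

63.8 nV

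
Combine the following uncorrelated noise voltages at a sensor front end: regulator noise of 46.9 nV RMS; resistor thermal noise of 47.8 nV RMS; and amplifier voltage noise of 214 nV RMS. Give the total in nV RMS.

224 nV

Uncorrelated sources add in power (mean-square): V_tot = √(ΣV_i²)
V_tot = √[(4.69×10⁻⁸)² + (4.78×10⁻⁸)² + (2.14×10⁻⁷)²] = 2.24×10⁻⁷ V = 224 nV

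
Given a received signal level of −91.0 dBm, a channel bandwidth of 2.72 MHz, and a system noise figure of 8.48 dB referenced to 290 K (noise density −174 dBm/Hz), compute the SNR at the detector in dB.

10.2 dB

Noise floor: N = −174 + 10 log₁₀(B) + NF
10 log₁₀(2.72×10⁶) = 64.35 dB
N = −174 + 64.35 + 8.48 = −101.17 dBm
SNR = P_sig − N = −91.0 − (−101.17) = 10.17 dB → 10.2 dB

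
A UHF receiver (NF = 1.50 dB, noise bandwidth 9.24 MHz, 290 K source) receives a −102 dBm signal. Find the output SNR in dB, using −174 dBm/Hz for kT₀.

0.8 dB

Noise floor: N = −174 + 10 log₁₀(B) + NF
10 log₁₀(9.24×10⁶) = 69.66 dB
N = −174 + 69.66 + 1.50 = −102.84 dBm
SNR = P_sig − N = −102 − (−102.84) = 0.84 dB → 0.8 dB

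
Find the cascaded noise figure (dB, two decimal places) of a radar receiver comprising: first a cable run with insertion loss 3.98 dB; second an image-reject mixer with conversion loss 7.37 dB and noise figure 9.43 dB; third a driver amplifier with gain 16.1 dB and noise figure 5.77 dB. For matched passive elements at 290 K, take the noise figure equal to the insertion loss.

17.77 dB

Convert to linear (a loss of L dB is a gain of −L dB): F_i = 10^(NF_i/10), G_i = 10^(G_i,dB/10)
  Stage 1: F_1 = 10^(3.98/10) = 2.500, G_1 = 10^(−3.98/10) = 0.3999
  Stage 2: F_2 = 10^(9.43/10) = 8.770, G_2 = 10^(−7.37/10) = 0.1832
  Stage 3: F_3 = 10^(5.77/10) = 3.776, G_3 = 10^(16.1/10) = 40.74
Friis cascade:
  F = 2.500 + (8.770 − 1)/0.3999 + (3.776 − 1)/0.07328 = 59.81
NF = 10 log₁₀(59.81) = 17.77 dB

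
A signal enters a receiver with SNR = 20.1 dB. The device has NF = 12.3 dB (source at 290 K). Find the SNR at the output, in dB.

By definition F = SNR_in/SNR_out, so in dB: SNR_out = SNR_in − NF
SNR_out = 20.1 − 12.3 = 7.8 dB

7.8 dB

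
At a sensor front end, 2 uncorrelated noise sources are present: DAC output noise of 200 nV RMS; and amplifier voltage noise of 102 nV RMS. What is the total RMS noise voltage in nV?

Uncorrelated sources add in power (mean-square): V_tot = √(ΣV_i²)
V_tot = √[(2.00×10⁻⁷)² + (1.02×10⁻⁷)²] = 2.25×10⁻⁷ V = 225 nV

225 nV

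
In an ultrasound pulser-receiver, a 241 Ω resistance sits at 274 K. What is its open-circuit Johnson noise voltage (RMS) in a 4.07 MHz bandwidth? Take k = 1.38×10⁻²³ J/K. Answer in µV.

V_n = √(4kTRB)
4kTRB = 4 × 1.38×10⁻²³ × 274 × 2.41×10² × 4.07×10⁶ = 1.48×10⁻¹¹ V²
V_n = √(1.48×10⁻¹¹) = 3.85×10⁻⁶ V = 3.85 µV

3.85 µV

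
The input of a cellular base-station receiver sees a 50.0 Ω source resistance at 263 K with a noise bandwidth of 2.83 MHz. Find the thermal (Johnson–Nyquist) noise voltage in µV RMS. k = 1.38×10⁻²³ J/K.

1.43 µV

V_n = √(4kTRB)
4kTRB = 4 × 1.38×10⁻²³ × 263 × 5.00×10¹ × 2.83×10⁶ = 2.05×10⁻¹² V²
V_n = √(2.05×10⁻¹²) = 1.43×10⁻⁶ V = 1.43 µV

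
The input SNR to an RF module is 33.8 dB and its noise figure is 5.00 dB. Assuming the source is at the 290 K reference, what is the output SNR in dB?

By definition F = SNR_in/SNR_out, so in dB: SNR_out = SNR_in − NF
SNR_out = 33.8 − 5.00 = 28.80 dB

28.80 dB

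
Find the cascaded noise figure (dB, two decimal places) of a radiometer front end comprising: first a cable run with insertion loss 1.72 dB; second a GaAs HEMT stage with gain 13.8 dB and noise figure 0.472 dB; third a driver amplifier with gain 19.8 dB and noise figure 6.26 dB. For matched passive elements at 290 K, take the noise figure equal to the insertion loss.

Convert to linear (a loss of L dB is a gain of −L dB): F_i = 10^(NF_i/10), G_i = 10^(G_i,dB/10)
  Stage 1: F_1 = 10^(1.72/10) = 1.486, G_1 = 10^(−1.72/10) = 0.6730
  Stage 2: F_2 = 10^(0.472/10) = 1.115, G_2 = 10^(13.8/10) = 23.99
  Stage 3: F_3 = 10^(6.26/10) = 4.227, G_3 = 10^(19.8/10) = 95.50
Friis cascade:
  F = 1.486 + (1.115 − 1)/0.6730 + (4.227 − 1)/16.14 = 1.856
NF = 10 log₁₀(1.856) = 2.69 dB

2.69 dB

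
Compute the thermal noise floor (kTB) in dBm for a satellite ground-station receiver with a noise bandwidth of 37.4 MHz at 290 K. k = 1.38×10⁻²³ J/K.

−98.2 dBm

P_n = kTB = 1.38×10⁻²³ × 290 × 3.74×10⁷ = 1.50×10⁻¹³ W
In dBm: 10 log₁₀(1.50×10⁻¹³ / 10⁻³) = −98.2 dBm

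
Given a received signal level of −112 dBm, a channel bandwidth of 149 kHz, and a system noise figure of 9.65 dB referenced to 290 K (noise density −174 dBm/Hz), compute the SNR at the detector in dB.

Noise floor: N = −174 + 10 log₁₀(B) + NF
10 log₁₀(1.49×10⁵) = 51.73 dB
N = −174 + 51.73 + 9.65 = −112.62 dBm
SNR = P_sig − N = −112 − (−112.62) = 0.62 dB → 0.6 dB

0.6 dB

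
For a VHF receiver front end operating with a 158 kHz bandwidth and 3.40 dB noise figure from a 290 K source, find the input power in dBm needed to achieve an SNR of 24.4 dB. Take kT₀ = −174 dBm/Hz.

−94.2 dBm

Sensitivity = −174 + 10 log₁₀(B) + NF + SNR_min
= −174 + 51.99 + 3.40 + 24.4
= −94.21 dBm → −94.2 dBm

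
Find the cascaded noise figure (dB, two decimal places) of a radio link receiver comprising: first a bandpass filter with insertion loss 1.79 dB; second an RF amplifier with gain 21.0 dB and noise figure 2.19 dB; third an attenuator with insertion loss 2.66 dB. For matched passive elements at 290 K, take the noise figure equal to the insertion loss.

4.00 dB

Convert to linear (a loss of L dB is a gain of −L dB): F_i = 10^(NF_i/10), G_i = 10^(G_i,dB/10)
  Stage 1: F_1 = 10^(1.79/10) = 1.510, G_1 = 10^(−1.79/10) = 0.6622
  Stage 2: F_2 = 10^(2.19/10) = 1.656, G_2 = 10^(21.0/10) = 125.9
  Stage 3: F_3 = 10^(2.66/10) = 1.845, G_3 = 10^(−2.66/10) = 0.5420
Friis cascade:
  F = 1.510 + (1.656 − 1)/0.6622 + (1.845 − 1)/83.37 = 2.510
NF = 10 log₁₀(2.510) = 4.00 dB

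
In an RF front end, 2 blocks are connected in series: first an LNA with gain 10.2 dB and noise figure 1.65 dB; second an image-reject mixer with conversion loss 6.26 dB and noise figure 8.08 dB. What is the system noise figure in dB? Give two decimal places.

2.97 dB

Convert to linear (a loss of L dB is a gain of −L dB): F_i = 10^(NF_i/10), G_i = 10^(G_i,dB/10)
  Stage 1: F_1 = 10^(1.65/10) = 1.462, G_1 = 10^(10.2/10) = 10.47
  Stage 2: F_2 = 10^(8.08/10) = 6.427, G_2 = 10^(−6.26/10) = 0.2366
Friis cascade:
  F = 1.462 + (6.427 − 1)/10.47 = 1.980
NF = 10 log₁₀(1.980) = 2.97 dB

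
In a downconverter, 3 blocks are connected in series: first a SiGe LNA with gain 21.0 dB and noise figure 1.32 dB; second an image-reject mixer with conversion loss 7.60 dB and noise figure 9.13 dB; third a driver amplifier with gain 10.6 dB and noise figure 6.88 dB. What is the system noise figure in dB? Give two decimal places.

Convert to linear (a loss of L dB is a gain of −L dB): F_i = 10^(NF_i/10), G_i = 10^(G_i,dB/10)
  Stage 1: F_1 = 10^(1.32/10) = 1.355, G_1 = 10^(21.0/10) = 125.9
  Stage 2: F_2 = 10^(9.13/10) = 8.185, G_2 = 10^(−7.60/10) = 0.1738
  Stage 3: F_3 = 10^(6.88/10) = 4.875, G_3 = 10^(10.6/10) = 11.48
Friis cascade:
  F = 1.355 + (8.185 − 1)/125.9 + (4.875 − 1)/21.88 = 1.589
NF = 10 log₁₀(1.589) = 2.01 dB

2.01 dB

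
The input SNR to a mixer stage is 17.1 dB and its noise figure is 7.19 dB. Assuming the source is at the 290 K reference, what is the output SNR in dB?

By definition F = SNR_in/SNR_out, so in dB: SNR_out = SNR_in − NF
SNR_out = 17.1 − 7.19 = 9.91 dB

9.91 dB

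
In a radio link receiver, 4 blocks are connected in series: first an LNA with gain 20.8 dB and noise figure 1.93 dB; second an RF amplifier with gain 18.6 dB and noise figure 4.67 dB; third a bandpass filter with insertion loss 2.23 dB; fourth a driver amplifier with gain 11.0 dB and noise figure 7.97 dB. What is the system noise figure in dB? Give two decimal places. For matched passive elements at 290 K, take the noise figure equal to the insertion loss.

Convert to linear (a loss of L dB is a gain of −L dB): F_i = 10^(NF_i/10), G_i = 10^(G_i,dB/10)
  Stage 1: F_1 = 10^(1.93/10) = 1.560, G_1 = 10^(20.8/10) = 120.2
  Stage 2: F_2 = 10^(4.67/10) = 2.931, G_2 = 10^(18.6/10) = 72.44
  Stage 3: F_3 = 10^(2.23/10) = 1.671, G_3 = 10^(−2.23/10) = 0.5984
  Stage 4: F_4 = 10^(7.97/10) = 6.266, G_4 = 10^(11.0/10) = 12.59
Friis cascade:
  F = 1.560 + (2.931 − 1)/120.2 + (1.671 − 1)/8710 + (6.266 − 1)/5212 = 1.577
NF = 10 log₁₀(1.577) = 1.98 dB

1.98 dB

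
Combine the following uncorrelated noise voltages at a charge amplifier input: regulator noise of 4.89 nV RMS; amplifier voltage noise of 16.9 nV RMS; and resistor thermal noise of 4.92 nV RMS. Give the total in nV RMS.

Uncorrelated sources add in power (mean-square): V_tot = √(ΣV_i²)
V_tot = √[(4.89×10⁻⁹)² + (1.69×10⁻⁸)² + (4.92×10⁻⁹)²] = 1.83×10⁻⁸ V = 18.3 nV

18.3 nV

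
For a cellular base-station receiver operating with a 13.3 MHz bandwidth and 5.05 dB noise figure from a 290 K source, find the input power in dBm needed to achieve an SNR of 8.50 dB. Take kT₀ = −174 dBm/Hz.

−89.2 dBm

Sensitivity = −174 + 10 log₁₀(B) + NF + SNR_min
= −174 + 71.24 + 5.05 + 8.50
= −89.21 dBm → −89.2 dBm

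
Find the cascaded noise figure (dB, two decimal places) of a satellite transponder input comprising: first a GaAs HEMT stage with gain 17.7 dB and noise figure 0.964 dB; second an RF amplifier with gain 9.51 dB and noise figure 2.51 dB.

1.01 dB

Convert to linear (a loss of L dB is a gain of −L dB): F_i = 10^(NF_i/10), G_i = 10^(G_i,dB/10)
  Stage 1: F_1 = 10^(0.964/10) = 1.249, G_1 = 10^(17.7/10) = 58.88
  Stage 2: F_2 = 10^(2.51/10) = 1.782, G_2 = 10^(9.51/10) = 8.933
Friis cascade:
  F = 1.249 + (1.782 − 1)/58.88 = 1.262
NF = 10 log₁₀(1.262) = 1.01 dB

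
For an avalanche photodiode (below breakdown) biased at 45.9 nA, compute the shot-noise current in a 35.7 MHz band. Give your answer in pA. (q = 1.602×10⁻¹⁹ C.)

I_n = √(2qI·B)
2qI·B = 2 × 1.602×10⁻¹⁹ × 4.59×10⁻⁸ × 3.57×10⁷ = 5.25×10⁻¹⁹ A²
I_n = √(5.25×10⁻¹⁹) = 7.25×10⁻¹⁰ A = 725 pA

725 pA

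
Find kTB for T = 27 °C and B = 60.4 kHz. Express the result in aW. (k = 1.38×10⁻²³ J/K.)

250 aW

T = 27 °C + 273.15 = 300.15 K
P_n = kTB = 1.38×10⁻²³ × 300.15 × 6.04×10⁴ = 2.50×10⁻¹⁶ W = 250 aW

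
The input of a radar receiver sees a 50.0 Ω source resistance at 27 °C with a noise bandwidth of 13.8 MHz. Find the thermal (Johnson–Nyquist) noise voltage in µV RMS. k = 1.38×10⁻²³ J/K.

T = 27 °C + 273.15 = 300.15 K
V_n = √(4kTRB)
4kTRB = 4 × 1.38×10⁻²³ × 300.15 × 5.00×10¹ × 1.38×10⁷ = 1.14×10⁻¹¹ V²
V_n = √(1.14×10⁻¹¹) = 3.38×10⁻⁶ V = 3.38 µV

3.38 µV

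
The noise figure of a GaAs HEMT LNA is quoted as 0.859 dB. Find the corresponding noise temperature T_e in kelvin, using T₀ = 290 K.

63.4 K

F = 10^(0.859/10) = 1.21871
T_e = (F − 1)·T₀ = (1.21871 − 1) × 290 = 63.4 K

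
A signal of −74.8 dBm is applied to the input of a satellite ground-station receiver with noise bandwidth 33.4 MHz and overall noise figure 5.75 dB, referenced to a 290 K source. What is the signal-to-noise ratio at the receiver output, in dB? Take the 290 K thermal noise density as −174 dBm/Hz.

18.2 dB

Noise floor: N = −174 + 10 log₁₀(B) + NF
10 log₁₀(3.34×10⁷) = 75.24 dB
N = −174 + 75.24 + 5.75 = −93.01 dBm
SNR = P_sig − N = −74.8 − (−93.01) = 18.21 dB → 18.2 dB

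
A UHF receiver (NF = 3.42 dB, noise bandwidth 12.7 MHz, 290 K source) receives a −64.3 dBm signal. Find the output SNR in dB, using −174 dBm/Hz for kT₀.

Noise floor: N = −174 + 10 log₁₀(B) + NF
10 log₁₀(1.27×10⁷) = 71.04 dB
N = −174 + 71.04 + 3.42 = −99.54 dBm
SNR = P_sig − N = −64.3 − (−99.54) = 35.24 dB → 35.2 dB

35.2 dB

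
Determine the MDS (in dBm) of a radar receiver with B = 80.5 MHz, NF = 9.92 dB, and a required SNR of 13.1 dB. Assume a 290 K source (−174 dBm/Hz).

−71.9 dBm

Sensitivity = −174 + 10 log₁₀(B) + NF + SNR_min
= −174 + 79.06 + 9.92 + 13.1
= −71.92 dBm → −71.9 dBm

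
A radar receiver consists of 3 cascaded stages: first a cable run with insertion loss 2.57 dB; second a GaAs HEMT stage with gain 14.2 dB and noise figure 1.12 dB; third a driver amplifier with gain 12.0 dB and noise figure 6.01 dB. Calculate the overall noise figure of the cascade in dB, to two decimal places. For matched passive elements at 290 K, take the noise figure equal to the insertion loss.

4.06 dB

Convert to linear (a loss of L dB is a gain of −L dB): F_i = 10^(NF_i/10), G_i = 10^(G_i,dB/10)
  Stage 1: F_1 = 10^(2.57/10) = 1.807, G_1 = 10^(−2.57/10) = 0.5534
  Stage 2: F_2 = 10^(1.12/10) = 1.294, G_2 = 10^(14.2/10) = 26.30
  Stage 3: F_3 = 10^(6.01/10) = 3.990, G_3 = 10^(12.0/10) = 15.85
Friis cascade:
  F = 1.807 + (1.294 − 1)/0.5534 + (3.990 − 1)/14.55 = 2.544
NF = 10 log₁₀(2.544) = 4.06 dB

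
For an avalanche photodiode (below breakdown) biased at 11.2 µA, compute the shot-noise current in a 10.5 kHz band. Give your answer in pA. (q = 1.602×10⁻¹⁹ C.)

I_n = √(2qI·B)
2qI·B = 2 × 1.602×10⁻¹⁹ × 1.12×10⁻⁵ × 1.05×10⁴ = 3.77×10⁻²⁰ A²
I_n = √(3.77×10⁻²⁰) = 1.94×10⁻¹⁰ A = 194 pA

194 pA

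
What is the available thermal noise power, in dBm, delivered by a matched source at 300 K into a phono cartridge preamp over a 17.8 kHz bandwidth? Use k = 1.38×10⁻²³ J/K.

−131.3 dBm

P_n = kTB = 1.38×10⁻²³ × 300 × 1.78×10⁴ = 7.37×10⁻¹⁷ W
In dBm: 10 log₁₀(7.37×10⁻¹⁷ / 10⁻³) = −131.3 dBm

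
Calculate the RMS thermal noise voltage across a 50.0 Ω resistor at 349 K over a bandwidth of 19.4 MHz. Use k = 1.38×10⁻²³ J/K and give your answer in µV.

4.32 µV

V_n = √(4kTRB)
4kTRB = 4 × 1.38×10⁻²³ × 349 × 5.00×10¹ × 1.94×10⁷ = 1.87×10⁻¹¹ V²
V_n = √(1.87×10⁻¹¹) = 4.32×10⁻⁶ V = 4.32 µV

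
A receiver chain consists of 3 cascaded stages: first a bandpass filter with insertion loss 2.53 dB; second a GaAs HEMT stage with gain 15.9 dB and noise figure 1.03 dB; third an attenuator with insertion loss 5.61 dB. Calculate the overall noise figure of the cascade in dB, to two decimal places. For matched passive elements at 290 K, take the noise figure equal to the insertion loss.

3.79 dB

Convert to linear (a loss of L dB is a gain of −L dB): F_i = 10^(NF_i/10), G_i = 10^(G_i,dB/10)
  Stage 1: F_1 = 10^(2.53/10) = 1.791, G_1 = 10^(−2.53/10) = 0.5585
  Stage 2: F_2 = 10^(1.03/10) = 1.268, G_2 = 10^(15.9/10) = 38.90
  Stage 3: F_3 = 10^(5.61/10) = 3.639, G_3 = 10^(−5.61/10) = 0.2748
Friis cascade:
  F = 1.791 + (1.268 − 1)/0.5585 + (3.639 − 1)/21.73 = 2.391
NF = 10 log₁₀(2.391) = 3.79 dB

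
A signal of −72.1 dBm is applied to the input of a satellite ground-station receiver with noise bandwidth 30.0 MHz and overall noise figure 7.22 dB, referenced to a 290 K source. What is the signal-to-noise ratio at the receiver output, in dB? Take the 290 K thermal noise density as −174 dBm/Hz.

19.9 dB

Noise floor: N = −174 + 10 log₁₀(B) + NF
10 log₁₀(3.00×10⁷) = 74.77 dB
N = −174 + 74.77 + 7.22 = −92.01 dBm
SNR = P_sig − N = −72.1 − (−92.01) = 19.91 dB → 19.9 dB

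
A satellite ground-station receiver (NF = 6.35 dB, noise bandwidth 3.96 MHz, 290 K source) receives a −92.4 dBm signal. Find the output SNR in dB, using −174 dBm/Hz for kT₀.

9.3 dB

Noise floor: N = −174 + 10 log₁₀(B) + NF
10 log₁₀(3.96×10⁶) = 65.98 dB
N = −174 + 65.98 + 6.35 = −101.67 dBm
SNR = P_sig − N = −92.4 − (−101.67) = 9.27 dB → 9.3 dB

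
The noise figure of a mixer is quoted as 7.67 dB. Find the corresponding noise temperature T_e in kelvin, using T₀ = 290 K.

F = 10^(7.67/10) = 5.8479
T_e = (F − 1)·T₀ = (5.8479 − 1) × 290 = 1406 K

1406 K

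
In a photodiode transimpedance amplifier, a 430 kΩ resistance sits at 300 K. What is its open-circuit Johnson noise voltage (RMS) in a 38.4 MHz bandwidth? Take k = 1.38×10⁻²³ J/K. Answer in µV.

523 µV

V_n = √(4kTRB)
4kTRB = 4 × 1.38×10⁻²³ × 300 × 4.30×10⁵ × 3.84×10⁷ = 2.73×10⁻⁷ V²
V_n = √(2.73×10⁻⁷) = 5.23×10⁻⁴ V = 523 µV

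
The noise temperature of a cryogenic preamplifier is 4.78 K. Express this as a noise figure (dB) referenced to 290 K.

0.071 dB

F = 1 + T_e/T₀ = 1 + 4.78/290 = 1.01648
NF = 10 log₁₀(1.01648) = 0.071 dB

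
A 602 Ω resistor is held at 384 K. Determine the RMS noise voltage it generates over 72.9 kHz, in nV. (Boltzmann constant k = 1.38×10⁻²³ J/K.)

964 nV

V_n = √(4kTRB)
4kTRB = 4 × 1.38×10⁻²³ × 384 × 6.02×10² × 7.29×10⁴ = 9.30×10⁻¹³ V²
V_n = √(9.30×10⁻¹³) = 9.64×10⁻⁷ V = 964 nV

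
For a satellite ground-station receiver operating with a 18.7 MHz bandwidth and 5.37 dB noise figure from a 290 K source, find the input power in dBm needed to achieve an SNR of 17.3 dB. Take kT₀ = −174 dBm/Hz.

−78.6 dBm

Sensitivity = −174 + 10 log₁₀(B) + NF + SNR_min
= −174 + 72.72 + 5.37 + 17.3
= −78.61 dBm → −78.6 dBm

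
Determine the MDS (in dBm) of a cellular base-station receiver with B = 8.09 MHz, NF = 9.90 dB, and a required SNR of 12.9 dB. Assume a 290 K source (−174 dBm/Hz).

Sensitivity = −174 + 10 log₁₀(B) + NF + SNR_min
= −174 + 69.08 + 9.90 + 12.9
= −82.12 dBm → −82.1 dBm

−82.1 dBm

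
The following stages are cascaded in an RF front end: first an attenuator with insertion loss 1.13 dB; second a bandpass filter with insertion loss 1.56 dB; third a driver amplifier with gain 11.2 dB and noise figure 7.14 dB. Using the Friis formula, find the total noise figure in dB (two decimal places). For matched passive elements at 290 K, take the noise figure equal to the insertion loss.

9.83 dB

Convert to linear (a loss of L dB is a gain of −L dB): F_i = 10^(NF_i/10), G_i = 10^(G_i,dB/10)
  Stage 1: F_1 = 10^(1.13/10) = 1.297, G_1 = 10^(−1.13/10) = 0.7709
  Stage 2: F_2 = 10^(1.56/10) = 1.432, G_2 = 10^(−1.56/10) = 0.6982
  Stage 3: F_3 = 10^(7.14/10) = 5.176, G_3 = 10^(11.2/10) = 13.18
Friis cascade:
  F = 1.297 + (1.432 − 1)/0.7709 + (5.176 − 1)/0.5383 = 9.616
NF = 10 log₁₀(9.616) = 9.83 dB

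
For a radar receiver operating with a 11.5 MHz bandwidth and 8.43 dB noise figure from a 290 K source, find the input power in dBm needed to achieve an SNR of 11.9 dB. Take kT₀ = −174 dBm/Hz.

Sensitivity = −174 + 10 log₁₀(B) + NF + SNR_min
= −174 + 70.61 + 8.43 + 11.9
= −83.06 dBm → −83.1 dBm

−83.1 dBm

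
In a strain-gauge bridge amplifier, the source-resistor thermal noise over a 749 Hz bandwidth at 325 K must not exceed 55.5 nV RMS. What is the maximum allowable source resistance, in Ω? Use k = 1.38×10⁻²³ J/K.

Johnson–Nyquist: V_n = √(4kTRB) ⇒ R = V_n² / (4kTB)
4kTB = 4 × 1.38×10⁻²³ × 325 × 7.49×10² = 1.34×10⁻¹⁷
R = (5.55×10⁻⁸)² / 1.34×10⁻¹⁷ = 2.29×10² Ω = 229 Ω

229 Ω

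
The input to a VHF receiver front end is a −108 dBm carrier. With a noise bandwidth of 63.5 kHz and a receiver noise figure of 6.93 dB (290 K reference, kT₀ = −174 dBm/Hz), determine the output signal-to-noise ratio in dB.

11.0 dB

Noise floor: N = −174 + 10 log₁₀(B) + NF
10 log₁₀(6.35×10⁴) = 48.03 dB
N = −174 + 48.03 + 6.93 = −119.04 dBm
SNR = P_sig − N = −108 − (−119.04) = 11.04 dB → 11.0 dB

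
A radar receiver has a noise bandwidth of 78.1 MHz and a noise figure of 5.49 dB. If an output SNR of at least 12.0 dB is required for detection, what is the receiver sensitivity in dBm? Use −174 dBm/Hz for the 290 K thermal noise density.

−77.6 dBm

Sensitivity = −174 + 10 log₁₀(B) + NF + SNR_min
= −174 + 78.93 + 5.49 + 12.0
= −77.58 dBm → −77.6 dBm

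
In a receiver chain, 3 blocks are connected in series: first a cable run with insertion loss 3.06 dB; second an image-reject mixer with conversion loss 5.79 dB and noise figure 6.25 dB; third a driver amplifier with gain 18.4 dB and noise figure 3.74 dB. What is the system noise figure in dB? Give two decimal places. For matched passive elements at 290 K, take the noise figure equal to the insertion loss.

12.79 dB

Convert to linear (a loss of L dB is a gain of −L dB): F_i = 10^(NF_i/10), G_i = 10^(G_i,dB/10)
  Stage 1: F_1 = 10^(3.06/10) = 2.023, G_1 = 10^(−3.06/10) = 0.4943
  Stage 2: F_2 = 10^(6.25/10) = 4.217, G_2 = 10^(−5.79/10) = 0.2636
  Stage 3: F_3 = 10^(3.74/10) = 2.366, G_3 = 10^(18.4/10) = 69.18
Friis cascade:
  F = 2.023 + (4.217 − 1)/0.4943 + (2.366 − 1)/0.1303 = 19.01
NF = 10 log₁₀(19.01) = 12.79 dB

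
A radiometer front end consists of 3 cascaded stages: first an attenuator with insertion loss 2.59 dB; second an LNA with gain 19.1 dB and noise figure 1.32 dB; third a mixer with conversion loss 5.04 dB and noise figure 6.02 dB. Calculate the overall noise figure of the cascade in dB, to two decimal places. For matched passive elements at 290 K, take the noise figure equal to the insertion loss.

4.03 dB

Convert to linear (a loss of L dB is a gain of −L dB): F_i = 10^(NF_i/10), G_i = 10^(G_i,dB/10)
  Stage 1: F_1 = 10^(2.59/10) = 1.816, G_1 = 10^(−2.59/10) = 0.5508
  Stage 2: F_2 = 10^(1.32/10) = 1.355, G_2 = 10^(19.1/10) = 81.28
  Stage 3: F_3 = 10^(6.02/10) = 3.999, G_3 = 10^(−5.04/10) = 0.3133
Friis cascade:
  F = 1.816 + (1.355 − 1)/0.5508 + (3.999 − 1)/44.77 = 2.527
NF = 10 log₁₀(2.527) = 4.03 dB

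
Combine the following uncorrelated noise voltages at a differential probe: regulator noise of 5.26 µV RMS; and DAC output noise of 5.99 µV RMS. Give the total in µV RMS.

7.97 µV

Uncorrelated sources add in power (mean-square): V_tot = √(ΣV_i²)
V_tot = √[(5.26×10⁻⁶)² + (5.99×10⁻⁶)²] = 7.97×10⁻⁶ V = 7.97 µV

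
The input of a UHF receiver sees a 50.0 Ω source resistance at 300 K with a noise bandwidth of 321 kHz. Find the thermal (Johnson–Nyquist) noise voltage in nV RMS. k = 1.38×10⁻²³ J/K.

516 nV

V_n = √(4kTRB)
4kTRB = 4 × 1.38×10⁻²³ × 300 × 5.00×10¹ × 3.21×10⁵ = 2.66×10⁻¹³ V²
V_n = √(2.66×10⁻¹³) = 5.16×10⁻⁷ V = 516 nV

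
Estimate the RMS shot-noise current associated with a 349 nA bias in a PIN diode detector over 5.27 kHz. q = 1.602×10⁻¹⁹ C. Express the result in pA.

24.3 pA

I_n = √(2qI·B)
2qI·B = 2 × 1.602×10⁻¹⁹ × 3.49×10⁻⁷ × 5.27×10³ = 5.89×10⁻²² A²
I_n = √(5.89×10⁻²²) = 2.43×10⁻¹¹ A = 24.3 pA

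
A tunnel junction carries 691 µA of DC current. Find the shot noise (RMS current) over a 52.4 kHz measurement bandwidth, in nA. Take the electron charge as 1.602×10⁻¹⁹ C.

I_n = √(2qI·B)
2qI·B = 2 × 1.602×10⁻¹⁹ × 6.91×10⁻⁴ × 5.24×10⁴ = 1.16×10⁻¹⁷ A²
I_n = √(1.16×10⁻¹⁷) = 3.41×10⁻⁹ A = 3.41 nA

3.41 nA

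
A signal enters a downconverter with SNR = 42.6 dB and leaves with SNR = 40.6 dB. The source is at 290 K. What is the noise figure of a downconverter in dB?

2.0 dB

NF (dB) = SNR_in(dB) − SNR_out(dB) when the source is at T₀
NF = 42.6 − 40.6 = 2.0 dB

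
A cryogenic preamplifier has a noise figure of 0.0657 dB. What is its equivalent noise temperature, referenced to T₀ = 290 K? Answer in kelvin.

4.42 K

F = 10^(0.0657/10) = 1.01524
T_e = (F − 1)·T₀ = (1.01524 − 1) × 290 = 4.42 K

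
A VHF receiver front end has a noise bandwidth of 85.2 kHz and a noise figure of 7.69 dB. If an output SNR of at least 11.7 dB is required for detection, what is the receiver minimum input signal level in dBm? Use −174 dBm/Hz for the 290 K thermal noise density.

Sensitivity = −174 + 10 log₁₀(B) + NF + SNR_min
= −174 + 49.3 + 7.69 + 11.7
= −105.31 dBm → −105.3 dBm

−105.3 dBm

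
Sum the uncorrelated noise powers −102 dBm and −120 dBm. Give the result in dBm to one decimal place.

Convert to linear, add, convert back:
P₁ = 6.31×10⁻¹⁴ W, P₂ = 1.00×10⁻¹⁵ W
P_tot = 6.41×10⁻¹⁴ W → 10 log₁₀(P_tot / 10⁻³) = −101.9 dBm

−101.9 dBm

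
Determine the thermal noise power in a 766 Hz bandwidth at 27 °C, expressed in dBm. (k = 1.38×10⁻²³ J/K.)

T = 27 °C + 273.15 = 300.15 K
P_n = kTB = 1.38×10⁻²³ × 300.15 × 7.66×10² = 3.17×10⁻¹⁸ W
In dBm: 10 log₁₀(3.17×10⁻¹⁸ / 10⁻³) = −145.0 dBm

−145.0 dBm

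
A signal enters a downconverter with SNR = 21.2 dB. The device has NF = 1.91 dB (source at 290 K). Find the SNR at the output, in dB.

19.29 dB

By definition F = SNR_in/SNR_out, so in dB: SNR_out = SNR_in − NF
SNR_out = 21.2 − 1.91 = 19.29 dB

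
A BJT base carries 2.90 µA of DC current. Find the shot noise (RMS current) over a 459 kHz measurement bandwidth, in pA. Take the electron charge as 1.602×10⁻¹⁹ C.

653 pA

I_n = √(2qI·B)
2qI·B = 2 × 1.602×10⁻¹⁹ × 2.90×10⁻⁶ × 4.59×10⁵ = 4.26×10⁻¹⁹ A²
I_n = √(4.26×10⁻¹⁹) = 6.53×10⁻¹⁰ A = 653 pA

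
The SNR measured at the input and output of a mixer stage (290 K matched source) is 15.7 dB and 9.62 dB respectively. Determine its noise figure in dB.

NF (dB) = SNR_in(dB) − SNR_out(dB) when the source is at T₀
NF = 15.7 − 9.62 = 6.08 dB

6.08 dB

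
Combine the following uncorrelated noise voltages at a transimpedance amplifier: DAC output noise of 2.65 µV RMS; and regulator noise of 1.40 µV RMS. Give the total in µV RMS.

Uncorrelated sources add in power (mean-square): V_tot = √(ΣV_i²)
V_tot = √[(2.65×10⁻⁶)² + (1.40×10⁻⁶)²] = 3.00×10⁻⁶ V = 3.00 µV

3.00 µV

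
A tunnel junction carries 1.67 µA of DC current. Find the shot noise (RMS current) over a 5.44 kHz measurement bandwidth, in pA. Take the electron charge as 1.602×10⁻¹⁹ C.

54.0 pA

I_n = √(2qI·B)
2qI·B = 2 × 1.602×10⁻¹⁹ × 1.67×10⁻⁶ × 5.44×10³ = 2.91×10⁻²¹ A²
I_n = √(2.91×10⁻²¹) = 5.40×10⁻¹¹ A = 54.0 pA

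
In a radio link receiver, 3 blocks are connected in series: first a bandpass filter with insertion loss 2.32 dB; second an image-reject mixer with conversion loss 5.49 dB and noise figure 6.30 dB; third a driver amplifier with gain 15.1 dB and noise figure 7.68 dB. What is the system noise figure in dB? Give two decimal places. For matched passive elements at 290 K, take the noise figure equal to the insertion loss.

15.64 dB

Convert to linear (a loss of L dB is a gain of −L dB): F_i = 10^(NF_i/10), G_i = 10^(G_i,dB/10)
  Stage 1: F_1 = 10^(2.32/10) = 1.706, G_1 = 10^(−2.32/10) = 0.5861
  Stage 2: F_2 = 10^(6.30/10) = 4.266, G_2 = 10^(−5.49/10) = 0.2825
  Stage 3: F_3 = 10^(7.68/10) = 5.861, G_3 = 10^(15.1/10) = 32.36
Friis cascade:
  F = 1.706 + (4.266 − 1)/0.5861 + (5.861 − 1)/0.1656 = 36.64
NF = 10 log₁₀(36.64) = 15.64 dB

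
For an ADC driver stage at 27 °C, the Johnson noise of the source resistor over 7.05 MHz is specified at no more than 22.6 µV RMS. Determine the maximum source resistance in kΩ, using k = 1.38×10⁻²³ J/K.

4.37 kΩ

T = 27 °C + 273.15 = 300.15 K
Johnson–Nyquist: V_n = √(4kTRB) ⇒ R = V_n² / (4kTB)
4kTB = 4 × 1.38×10⁻²³ × 300.15 × 7.05×10⁶ = 1.17×10⁻¹³
R = (2.26×10⁻⁵)² / 1.17×10⁻¹³ = 4.37×10³ Ω = 4.37 kΩ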